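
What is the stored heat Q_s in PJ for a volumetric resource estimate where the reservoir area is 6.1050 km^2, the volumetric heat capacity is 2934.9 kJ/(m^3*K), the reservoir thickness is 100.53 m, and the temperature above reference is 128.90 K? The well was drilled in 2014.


Step 1: Vr = A*1e6*hr = 6.105*1e6*100.53 = 6.137356e+08 m^3
Step 2: Q_s = Vr*rhoc*dT/1e12 = 6.137356e+08*2934.9*128.9/1e12 = 232.18 PJ
Q_s = 232.18 PJ


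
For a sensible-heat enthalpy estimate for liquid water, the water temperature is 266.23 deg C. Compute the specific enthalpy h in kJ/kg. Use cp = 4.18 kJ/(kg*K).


h = cp * T
h = 4.18 * 266.23
h = 1112.8 kJ/kg


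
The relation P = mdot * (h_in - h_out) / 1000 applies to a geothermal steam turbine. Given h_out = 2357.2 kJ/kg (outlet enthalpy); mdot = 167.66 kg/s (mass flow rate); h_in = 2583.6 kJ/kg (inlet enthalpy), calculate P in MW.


P = mdot * (h_in - h_out) / 1000
P = 167.66 * (2583.6 - 2357.2) / 1000
P = 37.958 MW


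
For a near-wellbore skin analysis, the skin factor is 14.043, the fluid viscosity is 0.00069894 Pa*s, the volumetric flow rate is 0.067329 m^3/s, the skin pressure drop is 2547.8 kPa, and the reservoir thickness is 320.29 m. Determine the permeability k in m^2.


k = S*q*mu / (2*pi*dP_s*1000*hr)
k = 14.043*0.067329*0.00069894 / (2*pi*2547.8*1000*320.29)
k = 1.2889e-13 m^2


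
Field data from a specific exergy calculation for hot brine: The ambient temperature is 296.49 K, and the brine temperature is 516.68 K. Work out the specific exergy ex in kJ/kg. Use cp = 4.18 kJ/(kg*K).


ex = cp * ((T_b - T_0) - T_0 * ln(T_b/T_0))
ex = 4.18 * ((516.68 - 296.49) - 296.49 * ln(516.68/296.49))
ex = 232.06 kJ/kg


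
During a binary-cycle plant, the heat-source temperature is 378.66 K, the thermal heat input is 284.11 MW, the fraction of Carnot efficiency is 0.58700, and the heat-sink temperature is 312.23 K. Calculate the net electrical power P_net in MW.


Step 1: eta = (1 - Tc/Th)*f = (1 - 312.23/378.66)*0.587 = 0.1029800
Step 2: P_net = eta * Q_in = 0.1029800 * 284.11 = 29.258 MW
P_net = 29.258 MW


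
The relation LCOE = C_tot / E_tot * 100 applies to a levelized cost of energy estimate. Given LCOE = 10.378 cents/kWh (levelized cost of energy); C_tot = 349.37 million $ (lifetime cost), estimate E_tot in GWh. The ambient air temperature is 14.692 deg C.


E_tot = C_tot / LCOE * 100
E_tot = 349.37 / 10.378 * 100
E_tot = 3366.4 GWh


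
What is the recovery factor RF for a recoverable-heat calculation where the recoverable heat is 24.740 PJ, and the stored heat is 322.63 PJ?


RF = Q_rec / Q_s
RF = 24.740 / 322.63
RF = 0.076682


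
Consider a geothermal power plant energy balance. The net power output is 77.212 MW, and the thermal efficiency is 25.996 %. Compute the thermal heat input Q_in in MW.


Q_in = W_net / (eta / 100)
Q_in = 77.212 / (25.996 / 100)
Q_in = 297.01 MW


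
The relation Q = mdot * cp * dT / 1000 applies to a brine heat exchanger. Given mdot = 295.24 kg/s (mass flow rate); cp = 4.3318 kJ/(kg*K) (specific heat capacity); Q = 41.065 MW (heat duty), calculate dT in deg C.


dT = Q * 1000 / (mdot * cp)
dT = 41.065 * 1000 / (295.24 * 4.3318)
dT = 32.10911 K
Convert (temperature difference, 1 K = 1 deg C): 32.10911 K = 32.10911 deg C
dT = 32.109 deg C


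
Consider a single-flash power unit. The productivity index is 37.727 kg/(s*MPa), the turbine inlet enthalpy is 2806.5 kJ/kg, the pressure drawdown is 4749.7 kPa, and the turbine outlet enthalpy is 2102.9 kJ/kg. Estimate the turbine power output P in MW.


Step 1: mdot = PI * dP / 1000 = 37.727 * 4749.7 / 1000 = 179.1919 kg/s
Step 2: P = mdot*(h_in - h_out)/1000 = 179.1919*(2806.5 - 2102.9)/1000 = 126.08 MW
P = 126.08 MW


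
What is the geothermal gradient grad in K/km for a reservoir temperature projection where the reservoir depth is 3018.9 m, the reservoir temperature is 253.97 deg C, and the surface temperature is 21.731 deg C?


grad = (T_res - T_surf) / d * 1000
grad = (253.97 - 21.731) / 3018.9 * 1000
grad = 76.92835 deg C/km
Convert: 76.92835 deg C/km * 1.0 = 76.928 K/km
grad = 76.928 K/km


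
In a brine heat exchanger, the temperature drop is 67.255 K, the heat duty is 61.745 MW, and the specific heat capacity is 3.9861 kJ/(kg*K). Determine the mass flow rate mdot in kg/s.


mdot = Q * 1000 / (cp * dT)
mdot = 61.745 * 1000 / (3.9861 * 67.255)
mdot = 230.32 kg/s


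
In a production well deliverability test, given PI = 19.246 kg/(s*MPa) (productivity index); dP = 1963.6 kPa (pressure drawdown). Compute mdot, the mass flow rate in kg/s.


mdot = PI * dP / 1000
mdot = 19.246 * 1963.6 / 1000
mdot = 37.791 kg/s


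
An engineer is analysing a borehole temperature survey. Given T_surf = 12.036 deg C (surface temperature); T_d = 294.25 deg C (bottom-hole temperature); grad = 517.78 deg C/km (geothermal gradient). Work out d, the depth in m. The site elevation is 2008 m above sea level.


d = (T_d - T_surf) / grad * 1000
d = (294.25 - 12.036) / 517.78 * 1000
d = 545.05 m


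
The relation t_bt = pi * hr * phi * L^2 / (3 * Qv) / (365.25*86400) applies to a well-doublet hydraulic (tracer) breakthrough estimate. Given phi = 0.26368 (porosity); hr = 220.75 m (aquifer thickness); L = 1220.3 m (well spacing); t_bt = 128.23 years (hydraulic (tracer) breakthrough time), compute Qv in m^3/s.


Qv = pi*hr*phi*L^2 / (3*t_bt*365.25*86400)
Qv = pi*220.75*0.26368*1220.3^2 / (3*128.23*365.25*86400)
Qv = 0.022431 m^3/s


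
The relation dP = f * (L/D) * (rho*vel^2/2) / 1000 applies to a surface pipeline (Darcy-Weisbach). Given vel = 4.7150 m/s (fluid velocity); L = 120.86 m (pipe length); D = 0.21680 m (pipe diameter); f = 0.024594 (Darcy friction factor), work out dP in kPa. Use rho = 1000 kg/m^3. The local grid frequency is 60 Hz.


dP = f * (L/D) * (rho*vel^2/2) / 1000
dP = 0.024594 * (120.86/0.21680) * (1000*4.7150^2/2) / 1000
dP = 152.40 kPa


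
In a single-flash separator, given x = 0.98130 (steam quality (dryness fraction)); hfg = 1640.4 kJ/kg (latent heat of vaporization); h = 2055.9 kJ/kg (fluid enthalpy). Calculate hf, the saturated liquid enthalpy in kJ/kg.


hf = h - x * hfg
hf = 2055.9 - 0.98130 * 1640.4
hf = 446.18 kJ/kg


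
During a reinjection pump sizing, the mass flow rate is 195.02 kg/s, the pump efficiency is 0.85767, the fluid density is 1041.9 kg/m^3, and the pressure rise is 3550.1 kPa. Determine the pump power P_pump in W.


P_pump = mdot * dP / (rho * eta)
P_pump = 195.02 * 3550.1 / (1041.9 * 0.85767)
P_pump = 774.7712 kW
Convert: 774.7712 kW * 1000.0 = 7.7477e+05 W
P_pump = 7.7477e+05 W


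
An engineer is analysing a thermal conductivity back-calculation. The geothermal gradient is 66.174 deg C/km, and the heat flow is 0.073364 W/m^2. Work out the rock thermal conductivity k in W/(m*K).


k = q / (grad / 1000)
k = 0.073364 / (66.174 / 1000)
k = 1.1087 W/(m*K)


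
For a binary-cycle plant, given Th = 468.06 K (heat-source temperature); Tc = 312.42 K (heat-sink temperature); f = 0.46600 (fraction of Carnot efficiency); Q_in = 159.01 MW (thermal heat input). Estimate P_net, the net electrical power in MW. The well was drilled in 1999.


Step 1: eta = (1 - Tc/Th)*f = (1 - 312.42/468.06)*0.466 = 0.1549550
Step 2: P_net = eta * Q_in = 0.1549550 * 159.01 = 24.639 MW
P_net = 24.639 MW


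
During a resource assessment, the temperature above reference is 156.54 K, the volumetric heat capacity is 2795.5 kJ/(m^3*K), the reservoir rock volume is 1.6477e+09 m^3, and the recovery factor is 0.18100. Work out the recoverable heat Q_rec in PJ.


Step 1: Q_s = Vr*rhoc*dT/1e12 = 1.6477e+09*2795.5*156.54/1e12 = 721.0460 PJ
Step 2: Q_rec = Q_s * RF = 721.0460 * 0.181 = 130.51 PJ
Q_rec = 130.51 PJ


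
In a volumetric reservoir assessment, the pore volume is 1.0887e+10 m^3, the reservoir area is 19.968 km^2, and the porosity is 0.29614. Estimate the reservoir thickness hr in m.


hr = Vp / (A * 1e6 * phi)
hr = 1.0887e+10 / (19.968 * 1e6 * 0.29614)
hr = 1841.1 m


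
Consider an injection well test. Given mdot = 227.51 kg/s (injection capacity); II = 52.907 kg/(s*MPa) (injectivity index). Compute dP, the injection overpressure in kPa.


dP = mdot * 1000 / II
dP = 227.51 * 1000 / 52.907
dP = 4300.2 kPa


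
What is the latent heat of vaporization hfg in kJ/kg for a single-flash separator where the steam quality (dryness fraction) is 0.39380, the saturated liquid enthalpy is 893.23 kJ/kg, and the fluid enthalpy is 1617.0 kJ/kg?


hfg = (h - hf) / x
hfg = (1617.0 - 893.23) / 0.39380
hfg = 1837.9 kJ/kg


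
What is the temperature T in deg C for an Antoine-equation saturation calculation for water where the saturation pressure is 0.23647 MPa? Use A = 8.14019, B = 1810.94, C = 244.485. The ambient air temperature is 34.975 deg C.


T = B / (A - log10(P_sat * 760 / 0.101325)) - C
T = 1810.94 / (8.14019 - log10(0.23647 * 760 / 0.101325)) - 244.485
T = 125.75 deg C


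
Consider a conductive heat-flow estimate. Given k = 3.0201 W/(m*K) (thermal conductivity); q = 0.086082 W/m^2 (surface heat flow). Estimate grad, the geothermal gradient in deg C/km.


grad = q * 1000 / k
grad = 0.086082 * 1000 / 3.0201
grad = 28.503 deg C/km


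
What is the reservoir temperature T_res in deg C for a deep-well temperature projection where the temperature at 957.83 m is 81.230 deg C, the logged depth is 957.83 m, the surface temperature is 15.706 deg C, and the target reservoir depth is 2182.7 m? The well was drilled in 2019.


Step 1: grad = (T_d1 - T_surf)/d1 * 1000 = (81.23 - 15.706)/957.83 * 1000 = 68.40880 deg C/km
Step 2: T_res = T_surf + grad*d2/1000 = 15.706 + 68.40880*2182.7/1000 = 165.02 deg C
T_res = 165.02 deg C


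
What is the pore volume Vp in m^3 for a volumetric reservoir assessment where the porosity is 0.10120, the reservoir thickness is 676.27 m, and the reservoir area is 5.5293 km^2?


Vp = A * 1e6 * hr * phi
Vp = 5.5293 * 1e6 * 676.27 * 0.10120
Vp = 3.7842e+08 m^3


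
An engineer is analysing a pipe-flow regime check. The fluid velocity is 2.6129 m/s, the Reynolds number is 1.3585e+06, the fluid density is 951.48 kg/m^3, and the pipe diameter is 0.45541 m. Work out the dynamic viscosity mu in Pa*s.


mu = rho * vel * D / Re
mu = 951.48 * 2.6129 * 0.45541 / 1.3585e+06
mu = 0.00083342 Pa*s


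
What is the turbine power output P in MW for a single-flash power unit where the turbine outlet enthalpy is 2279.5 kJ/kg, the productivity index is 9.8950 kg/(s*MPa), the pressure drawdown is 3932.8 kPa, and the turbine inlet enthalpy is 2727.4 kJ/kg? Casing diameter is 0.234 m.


Step 1: mdot = PI * dP / 1000 = 9.895 * 3932.8 / 1000 = 38.91506 kg/s
Step 2: P = mdot*(h_in - h_out)/1000 = 38.91506*(2727.4 - 2279.5)/1000 = 17.430 MW
P = 17.430 MW


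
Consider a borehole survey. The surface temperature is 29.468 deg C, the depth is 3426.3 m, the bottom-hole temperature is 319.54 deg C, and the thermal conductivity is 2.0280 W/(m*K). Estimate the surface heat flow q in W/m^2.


Step 1: grad = (T_d - T_surf)/d * 1000 = (319.54 - 29.468)/3426.3 * 1000 = 84.66042 deg C/km
Step 2: q = k * grad / 1000 = 2.028 * 84.66042 / 1000 = 0.17169 W/m^2
q = 0.17169 W/m^2


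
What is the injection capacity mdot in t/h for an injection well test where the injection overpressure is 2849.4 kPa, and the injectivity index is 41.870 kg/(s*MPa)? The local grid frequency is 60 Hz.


mdot = II * dP / 1000
mdot = 41.870 * 2849.4 / 1000
mdot = 119.3044 kg/s
Convert: 119.3044 kg/s * 3.6 = 429.50 t/h
mdot = 429.50 t/h


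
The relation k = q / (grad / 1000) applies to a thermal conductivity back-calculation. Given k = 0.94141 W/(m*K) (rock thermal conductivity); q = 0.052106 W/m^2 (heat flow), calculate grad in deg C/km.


grad = q / k * 1000
grad = 0.052106 / 0.94141 * 1000
grad = 55.349 deg C/km


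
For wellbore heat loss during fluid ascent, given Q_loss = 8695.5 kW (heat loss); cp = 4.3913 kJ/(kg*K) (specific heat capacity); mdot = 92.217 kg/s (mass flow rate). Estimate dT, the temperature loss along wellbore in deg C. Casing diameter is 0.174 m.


dT = Q_loss / (mdot * cp)
dT = 8695.5 / (92.217 * 4.3913)
dT = 21.47289 K
Convert (temperature difference, 1 K = 1 deg C): 21.47289 K = 21.47289 deg C
dT = 21.473 deg C


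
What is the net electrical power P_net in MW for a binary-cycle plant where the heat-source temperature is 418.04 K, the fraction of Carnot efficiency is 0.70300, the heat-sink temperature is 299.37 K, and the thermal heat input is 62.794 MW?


Step 1: eta = (1 - Tc/Th)*f = (1 - 299.37/418.04)*0.703 = 0.1995623
Step 2: P_net = eta * Q_in = 0.1995623 * 62.794 = 12.531 MW
P_net = 12.531 MW


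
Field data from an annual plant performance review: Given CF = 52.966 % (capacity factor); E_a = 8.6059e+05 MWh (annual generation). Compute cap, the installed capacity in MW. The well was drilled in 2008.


cap = E_a / (CF/100 * 8760)
cap = 8.6059e+05 / (52.966/100 * 8760)
cap = 185.48 MW


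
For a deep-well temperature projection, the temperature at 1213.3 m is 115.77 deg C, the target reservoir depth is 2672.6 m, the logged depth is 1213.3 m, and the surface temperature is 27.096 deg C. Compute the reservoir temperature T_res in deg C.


Step 1: grad = (T_d1 - T_surf)/d1 * 1000 = (115.77 - 27.096)/1213.3 * 1000 = 73.08497 deg C/km
Step 2: T_res = T_surf + grad*d2/1000 = 27.096 + 73.08497*2672.6/1000 = 222.42 deg C
T_res = 222.42 deg C


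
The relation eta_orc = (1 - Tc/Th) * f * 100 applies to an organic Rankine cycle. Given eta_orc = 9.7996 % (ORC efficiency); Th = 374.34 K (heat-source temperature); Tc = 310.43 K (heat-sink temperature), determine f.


f = (eta_orc/100) / (1 - Tc/Th)
f = (9.7996/100) / (1 - 310.43/374.34)
f = 0.57399


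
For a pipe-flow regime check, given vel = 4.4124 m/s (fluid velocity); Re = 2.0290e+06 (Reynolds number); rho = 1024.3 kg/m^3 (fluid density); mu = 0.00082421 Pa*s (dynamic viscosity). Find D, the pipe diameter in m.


D = Re * mu / (rho * vel)
D = 2.0290e+06 * 0.00082421 / (1024.3 * 4.4124)
D = 0.37001 m


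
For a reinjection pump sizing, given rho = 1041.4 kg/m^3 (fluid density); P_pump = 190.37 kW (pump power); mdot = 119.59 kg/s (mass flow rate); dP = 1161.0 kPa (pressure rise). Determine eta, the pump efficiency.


eta = mdot * dP / (rho * P_pump)
eta = 119.59 * 1161.0 / (1041.4 * 190.37)
eta = 0.70034


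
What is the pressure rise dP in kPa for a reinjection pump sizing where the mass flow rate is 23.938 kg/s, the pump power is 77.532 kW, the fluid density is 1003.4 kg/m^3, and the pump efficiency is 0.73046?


dP = P_pump * rho * eta / mdot
dP = 77.532 * 1003.4 * 0.73046 / 23.938
dP = 2373.9 kPa


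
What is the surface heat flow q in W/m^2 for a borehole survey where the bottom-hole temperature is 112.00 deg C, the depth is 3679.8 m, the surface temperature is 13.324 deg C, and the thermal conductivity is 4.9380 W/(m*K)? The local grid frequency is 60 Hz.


Step 1: grad = (T_d - T_surf)/d * 1000 = (112.0 - 13.324)/3679.8 * 1000 = 26.81559 deg C/km
Step 2: q = k * grad / 1000 = 4.938 * 26.81559 / 1000 = 0.13242 W/m^2
q = 0.13242 W/m^2


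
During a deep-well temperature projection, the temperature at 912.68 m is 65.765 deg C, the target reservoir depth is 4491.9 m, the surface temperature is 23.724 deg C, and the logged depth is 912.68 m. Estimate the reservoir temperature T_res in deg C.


Step 1: grad = (T_d1 - T_surf)/d1 * 1000 = (65.765 - 23.724)/912.68 * 1000 = 46.06324 deg C/km
Step 2: T_res = T_surf + grad*d2/1000 = 23.724 + 46.06324*4491.9/1000 = 230.64 deg C
T_res = 230.64 deg C


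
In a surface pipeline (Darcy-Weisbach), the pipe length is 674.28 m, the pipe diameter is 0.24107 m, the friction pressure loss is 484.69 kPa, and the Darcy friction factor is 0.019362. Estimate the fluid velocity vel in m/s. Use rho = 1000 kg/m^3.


vel = sqrt(dP*1000*2*D / (f*L*rho))
vel = sqrt(484.69*1000*2*0.24107 / (0.019362*674.28*1000))
vel = 4.2308 m/s


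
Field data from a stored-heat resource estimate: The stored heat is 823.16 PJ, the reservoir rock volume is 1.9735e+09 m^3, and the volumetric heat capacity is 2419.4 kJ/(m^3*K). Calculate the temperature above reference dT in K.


dT = Q_s * 1e12 / (Vr * rhoc)
dT = 823.16 * 1e12 / (1.9735e+09 * 2419.4)
dT = 172.40 K


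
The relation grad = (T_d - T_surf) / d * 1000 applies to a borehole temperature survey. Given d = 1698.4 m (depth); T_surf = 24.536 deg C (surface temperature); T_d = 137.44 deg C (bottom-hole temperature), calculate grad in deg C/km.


grad = (T_d - T_surf) / d * 1000
grad = (137.44 - 24.536) / 1698.4 * 1000
grad = 66.477 deg C/km


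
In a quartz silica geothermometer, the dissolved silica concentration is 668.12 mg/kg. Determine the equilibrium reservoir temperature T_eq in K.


T_eq = 1309 / (5.19 - log10(SiO2)) - 273.15
T_eq = 1309 / (5.19 - log10(668.12)) - 273.15
T_eq = 280.3043 deg C
Convert to K: 280.3043 + 273.15 = 553.45 K
T_eq = 553.45 K


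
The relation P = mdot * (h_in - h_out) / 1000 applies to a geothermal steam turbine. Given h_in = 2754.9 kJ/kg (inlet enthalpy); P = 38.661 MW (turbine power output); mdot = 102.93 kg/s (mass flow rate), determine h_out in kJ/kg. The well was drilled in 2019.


h_out = h_in - P * 1000 / mdot
h_out = 2754.9 - 38.661 * 1000 / 102.93
h_out = 2379.3 kJ/kg


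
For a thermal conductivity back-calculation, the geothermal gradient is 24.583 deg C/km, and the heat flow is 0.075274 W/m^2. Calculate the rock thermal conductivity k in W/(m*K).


k = q / (grad / 1000)
k = 0.075274 / (24.583 / 1000)
k = 3.0620 W/(m*K)


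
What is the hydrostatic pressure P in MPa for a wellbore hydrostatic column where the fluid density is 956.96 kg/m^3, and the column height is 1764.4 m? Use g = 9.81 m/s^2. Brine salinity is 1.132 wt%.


P = rho * g * h / 1e6
P = 956.96 * 9.81 * 1764.4 / 1e6
P = 16.564 MPa


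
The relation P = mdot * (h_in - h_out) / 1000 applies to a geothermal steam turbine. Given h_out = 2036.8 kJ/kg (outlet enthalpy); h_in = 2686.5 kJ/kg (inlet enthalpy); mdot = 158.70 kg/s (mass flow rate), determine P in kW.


P = mdot * (h_in - h_out) / 1000
P = 158.70 * (2686.5 - 2036.8) / 1000
P = 103.1074 MW
Convert: 103.1074 MW * 1000.0 = 1.0311e+05 kW
P = 1.0311e+05 kW


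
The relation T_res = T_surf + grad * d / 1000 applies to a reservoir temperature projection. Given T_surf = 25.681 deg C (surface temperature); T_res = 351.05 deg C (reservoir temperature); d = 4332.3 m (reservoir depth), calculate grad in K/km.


grad = (T_res - T_surf) / d * 1000
grad = (351.05 - 25.681) / 4332.3 * 1000
grad = 75.10306 deg C/km
Convert: 75.10306 deg C/km * 1.0 = 75.103 K/km
grad = 75.103 K/km


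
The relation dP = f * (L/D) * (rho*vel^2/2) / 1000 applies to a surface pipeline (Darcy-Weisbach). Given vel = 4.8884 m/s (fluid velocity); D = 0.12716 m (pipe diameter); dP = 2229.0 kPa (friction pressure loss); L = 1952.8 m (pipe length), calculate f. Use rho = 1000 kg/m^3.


f = dP*1000 / ((L/D)*(rho*vel^2/2))
f = 2229.0*1000 / ((1952.8/0.12716)*(1000*4.8884^2/2))
f = 0.012148


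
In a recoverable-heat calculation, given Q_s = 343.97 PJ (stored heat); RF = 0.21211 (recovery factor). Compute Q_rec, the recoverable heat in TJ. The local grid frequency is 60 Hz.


Q_rec = Q_s * RF
Q_rec = 343.97 * 0.21211
Q_rec = 72.95948 PJ
Convert: 72.95948 PJ * 1000.0 = 72959 TJ
Q_rec = 72959 TJ


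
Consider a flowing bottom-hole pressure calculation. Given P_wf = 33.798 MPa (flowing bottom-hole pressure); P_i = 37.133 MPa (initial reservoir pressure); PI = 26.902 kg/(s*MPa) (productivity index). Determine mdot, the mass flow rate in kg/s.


mdot = (P_i - P_wf) * PI
mdot = (37.133 - 33.798) * 26.902
mdot = 89.718 kg/s


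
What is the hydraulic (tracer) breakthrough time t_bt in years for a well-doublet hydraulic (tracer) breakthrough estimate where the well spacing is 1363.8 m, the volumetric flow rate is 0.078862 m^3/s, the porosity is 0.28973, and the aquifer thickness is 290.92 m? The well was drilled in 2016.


t_bt = pi * hr * phi * L^2 / (3 * Qv) / (365.25*86400)
t_bt = pi * 290.92 * 0.28973 * 1363.8^2 / (3 * 0.078862) / (365.25*86400)
t_bt = 65.967 years


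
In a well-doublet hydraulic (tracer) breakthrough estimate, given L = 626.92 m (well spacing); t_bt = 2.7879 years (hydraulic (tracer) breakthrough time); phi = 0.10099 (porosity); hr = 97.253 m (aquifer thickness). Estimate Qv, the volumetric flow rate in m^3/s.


Qv = pi*hr*phi*L^2 / (3*t_bt*365.25*86400)
Qv = pi*97.253*0.10099*626.92^2 / (3*2.7879*365.25*86400)
Qv = 0.045947 m^3/s


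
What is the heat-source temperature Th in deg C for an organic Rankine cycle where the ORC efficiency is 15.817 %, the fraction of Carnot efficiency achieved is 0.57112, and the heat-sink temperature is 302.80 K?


Th = Tc / (1 - (eta_orc/100)/f)
Th = 302.80 / (1 - (15.817/100)/0.57112)
Th = 418.7798 K
Convert to deg C: 418.7798 - 273.15 = 145.63 deg C
Th = 145.63 deg C


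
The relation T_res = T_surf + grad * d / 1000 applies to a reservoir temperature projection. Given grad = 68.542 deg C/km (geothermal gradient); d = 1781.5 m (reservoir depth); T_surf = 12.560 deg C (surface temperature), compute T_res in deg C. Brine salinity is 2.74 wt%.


T_res = T_surf + grad * d / 1000
T_res = 12.560 + 68.542 * 1781.5 / 1000
T_res = 134.67 deg C


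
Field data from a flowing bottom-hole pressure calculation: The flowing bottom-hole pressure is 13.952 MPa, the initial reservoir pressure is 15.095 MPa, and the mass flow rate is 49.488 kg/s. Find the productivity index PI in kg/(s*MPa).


PI = mdot / (P_i - P_wf)
PI = 49.488 / (15.095 - 13.952)
PI = 43.297 kg/(s*MPa)


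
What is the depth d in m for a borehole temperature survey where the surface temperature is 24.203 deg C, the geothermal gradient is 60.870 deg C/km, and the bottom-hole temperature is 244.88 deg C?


d = (T_d - T_surf) / grad * 1000
d = (244.88 - 24.203) / 60.870 * 1000
d = 3625.4 m


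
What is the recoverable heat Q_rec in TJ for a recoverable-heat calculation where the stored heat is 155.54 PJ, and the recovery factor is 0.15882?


Q_rec = Q_s * RF
Q_rec = 155.54 * 0.15882
Q_rec = 24.70286 PJ
Convert: 24.70286 PJ * 1000.0 = 24703 TJ
Q_rec = 24703 TJ


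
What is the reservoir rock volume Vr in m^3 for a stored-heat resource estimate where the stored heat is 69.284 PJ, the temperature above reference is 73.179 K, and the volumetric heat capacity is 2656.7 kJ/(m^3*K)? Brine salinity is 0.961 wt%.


Vr = Q_s * 1e12 / (rhoc * dT)
Vr = 69.284 * 1e12 / (2656.7 * 73.179)
Vr = 3.5637e+08 m^3


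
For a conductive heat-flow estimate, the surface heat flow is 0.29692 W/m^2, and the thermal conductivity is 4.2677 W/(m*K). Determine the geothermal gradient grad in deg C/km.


grad = q * 1000 / k
grad = 0.29692 * 1000 / 4.2677
grad = 69.574 deg C/km


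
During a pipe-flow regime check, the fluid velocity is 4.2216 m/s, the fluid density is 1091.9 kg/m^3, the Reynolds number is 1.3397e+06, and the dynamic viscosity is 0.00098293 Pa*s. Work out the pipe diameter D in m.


D = Re * mu / (rho * vel)
D = 1.3397e+06 * 0.00098293 / (1091.9 * 4.2216)
D = 0.28567 m


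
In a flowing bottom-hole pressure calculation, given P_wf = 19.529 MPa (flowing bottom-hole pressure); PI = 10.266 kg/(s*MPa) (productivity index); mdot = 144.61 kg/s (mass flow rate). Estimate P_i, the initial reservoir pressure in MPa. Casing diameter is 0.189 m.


P_i = P_wf + mdot / PI
P_i = 19.529 + 144.61 / 10.266
P_i = 33.615 MPa


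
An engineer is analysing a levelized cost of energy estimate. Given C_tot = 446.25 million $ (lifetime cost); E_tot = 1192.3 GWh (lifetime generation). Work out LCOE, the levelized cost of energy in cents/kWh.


LCOE = C_tot / E_tot * 100
LCOE = 446.25 / 1192.3 * 100
LCOE = 37.428 cents/kWh


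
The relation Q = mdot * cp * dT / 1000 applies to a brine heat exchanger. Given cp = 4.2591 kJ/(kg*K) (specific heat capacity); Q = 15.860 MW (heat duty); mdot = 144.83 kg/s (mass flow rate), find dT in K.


dT = Q * 1000 / (mdot * cp)
dT = 15.860 * 1000 / (144.83 * 4.2591)
dT = 25.711 K


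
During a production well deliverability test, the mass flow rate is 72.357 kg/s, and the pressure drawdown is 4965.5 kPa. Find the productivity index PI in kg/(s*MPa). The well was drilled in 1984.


PI = mdot * 1000 / dP
PI = 72.357 * 1000 / 4965.5
PI = 14.572 kg/(s*MPa)


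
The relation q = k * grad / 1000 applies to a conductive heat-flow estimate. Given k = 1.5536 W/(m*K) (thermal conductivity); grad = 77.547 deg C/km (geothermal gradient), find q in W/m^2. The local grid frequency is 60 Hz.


q = k * grad / 1000
q = 1.5536 * 77.547 / 1000
q = 0.12048 W/m^2


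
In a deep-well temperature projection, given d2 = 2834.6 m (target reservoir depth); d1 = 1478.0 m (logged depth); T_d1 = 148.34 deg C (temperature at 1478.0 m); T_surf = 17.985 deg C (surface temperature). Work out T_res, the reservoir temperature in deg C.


Step 1: grad = (T_d1 - T_surf)/d1 * 1000 = (148.34 - 17.985)/1478.0 * 1000 = 88.19689 deg C/km
Step 2: T_res = T_surf + grad*d2/1000 = 17.985 + 88.19689*2834.6/1000 = 267.99 deg C
T_res = 267.99 deg C


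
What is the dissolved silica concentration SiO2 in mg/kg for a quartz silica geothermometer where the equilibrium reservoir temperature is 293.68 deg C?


SiO2 = 10^(5.19 - 1309/(T_eq + 273.15))
SiO2 = 10^(5.19 - 1309/(293.68 + 273.15))
SiO2 = 759.74 mg/kg


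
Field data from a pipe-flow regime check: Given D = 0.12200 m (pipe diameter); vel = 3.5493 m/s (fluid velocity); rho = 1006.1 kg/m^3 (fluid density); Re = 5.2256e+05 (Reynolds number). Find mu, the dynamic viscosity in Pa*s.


mu = rho * vel * D / Re
mu = 1006.1 * 3.5493 * 0.12200 / 5.2256e+05
mu = 0.00083370 Pa*s


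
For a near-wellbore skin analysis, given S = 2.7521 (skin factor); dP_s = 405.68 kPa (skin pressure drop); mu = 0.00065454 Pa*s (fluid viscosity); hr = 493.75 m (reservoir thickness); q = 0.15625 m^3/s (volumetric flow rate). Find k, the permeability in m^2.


k = S*q*mu / (2*pi*dP_s*1000*hr)
k = 2.7521*0.15625*0.00065454 / (2*pi*405.68*1000*493.75)
k = 2.2364e-13 m^2


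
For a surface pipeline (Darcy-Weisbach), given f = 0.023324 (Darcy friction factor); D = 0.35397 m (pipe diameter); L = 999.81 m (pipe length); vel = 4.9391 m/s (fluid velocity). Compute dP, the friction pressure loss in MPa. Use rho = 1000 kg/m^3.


dP = f * (L/D) * (rho*vel^2/2) / 1000
dP = 0.023324 * (999.81/0.35397) * (1000*4.9391^2/2) / 1000
dP = 803.5626 kPa
Convert: 803.5626 kPa * 0.001 = 0.80356 MPa
dP = 0.80356 MPa


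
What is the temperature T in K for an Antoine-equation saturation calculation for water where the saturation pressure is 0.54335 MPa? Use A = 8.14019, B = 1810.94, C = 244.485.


T = B / (A - log10(P_sat * 760 / 0.101325)) - C
T = 1810.94 / (8.14019 - log10(0.54335 * 760 / 0.101325)) - 244.485
T = 155.2798 deg C
Convert to K: 155.2798 + 273.15 = 428.43 K
T = 428.43 K


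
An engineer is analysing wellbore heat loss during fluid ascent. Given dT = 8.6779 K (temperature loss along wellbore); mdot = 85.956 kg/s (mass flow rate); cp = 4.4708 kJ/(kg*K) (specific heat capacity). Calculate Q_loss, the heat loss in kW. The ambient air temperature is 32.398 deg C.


Q_loss = mdot * cp * dT
Q_loss = 85.956 * 4.4708 * 8.6779
Q_loss = 3334.8 kW


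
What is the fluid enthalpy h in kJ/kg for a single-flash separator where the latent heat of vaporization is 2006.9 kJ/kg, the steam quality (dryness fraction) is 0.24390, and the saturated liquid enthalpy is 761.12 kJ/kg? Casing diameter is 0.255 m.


h = hf + x * hfg
h = 761.12 + 0.24390 * 2006.9
h = 1250.6 kJ/kg


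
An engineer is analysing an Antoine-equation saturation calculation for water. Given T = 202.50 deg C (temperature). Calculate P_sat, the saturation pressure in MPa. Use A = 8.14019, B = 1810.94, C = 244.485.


P_sat = 10^(A - B/(C + T)) / 760 * 0.101325
P_sat = 10^(8.14019 - 1810.94/(244.485 + 202.50)) / 760 * 0.101325
P_sat = 1.6354 MPa


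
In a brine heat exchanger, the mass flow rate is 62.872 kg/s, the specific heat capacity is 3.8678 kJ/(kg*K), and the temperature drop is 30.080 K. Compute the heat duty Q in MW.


Q = mdot * cp * dT / 1000
Q = 62.872 * 3.8678 * 30.080 / 1000
Q = 7.3147 MW


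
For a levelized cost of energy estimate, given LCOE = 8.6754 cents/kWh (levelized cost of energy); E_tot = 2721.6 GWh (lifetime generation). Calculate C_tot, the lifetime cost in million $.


C_tot = LCOE / 100 * E_tot
C_tot = 8.6754 / 100 * 2721.6
C_tot = 236.11 million $


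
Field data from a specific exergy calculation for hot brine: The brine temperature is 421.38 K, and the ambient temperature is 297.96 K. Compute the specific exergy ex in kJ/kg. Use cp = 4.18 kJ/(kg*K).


ex = cp * ((T_b - T_0) - T_0 * ln(T_b/T_0))
ex = 4.18 * ((421.38 - 297.96) - 297.96 * ln(421.38/297.96))
ex = 84.245 kJ/kg


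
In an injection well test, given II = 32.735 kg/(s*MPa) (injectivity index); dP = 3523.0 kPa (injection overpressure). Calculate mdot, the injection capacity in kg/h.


mdot = II * dP / 1000
mdot = 32.735 * 3523.0 / 1000
mdot = 115.3254 kg/s
Convert: 115.3254 kg/s * 3600.0 = 4.1517e+05 kg/h
mdot = 4.1517e+05 kg/h


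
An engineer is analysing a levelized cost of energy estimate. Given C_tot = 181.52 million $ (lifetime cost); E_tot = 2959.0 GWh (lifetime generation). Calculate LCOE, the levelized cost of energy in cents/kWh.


LCOE = C_tot / E_tot * 100
LCOE = 181.52 / 2959.0 * 100
LCOE = 6.1345 cents/kWh


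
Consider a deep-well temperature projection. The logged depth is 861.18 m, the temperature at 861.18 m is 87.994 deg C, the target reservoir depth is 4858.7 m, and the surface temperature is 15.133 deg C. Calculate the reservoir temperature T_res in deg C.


Step 1: grad = (T_d1 - T_surf)/d1 * 1000 = (87.994 - 15.133)/861.18 * 1000 = 84.60601 deg C/km
Step 2: T_res = T_surf + grad*d2/1000 = 15.133 + 84.60601*4858.7/1000 = 426.21 deg C
T_res = 426.21 deg C


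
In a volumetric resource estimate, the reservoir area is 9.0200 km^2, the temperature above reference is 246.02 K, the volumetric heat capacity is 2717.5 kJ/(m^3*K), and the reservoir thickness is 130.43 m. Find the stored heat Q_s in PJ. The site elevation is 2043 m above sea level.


Step 1: Vr = A*1e6*hr = 9.02*1e6*130.43 = 1.176479e+09 m^3
Step 2: Q_s = Vr*rhoc*dT/1e12 = 1.176479e+09*2717.5*246.02/1e12 = 786.55 PJ
Q_s = 786.55 PJ


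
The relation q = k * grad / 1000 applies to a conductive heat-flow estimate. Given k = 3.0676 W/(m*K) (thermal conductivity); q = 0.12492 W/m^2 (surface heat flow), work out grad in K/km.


grad = q * 1000 / k
grad = 0.12492 * 1000 / 3.0676
grad = 40.72239 deg C/km
Convert: 40.72239 deg C/km * 1.0 = 40.722 K/km
grad = 40.722 K/km


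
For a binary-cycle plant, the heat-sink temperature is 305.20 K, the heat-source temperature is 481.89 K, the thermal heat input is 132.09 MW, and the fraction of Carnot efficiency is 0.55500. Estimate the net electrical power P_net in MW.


Step 1: eta = (1 - Tc/Th)*f = (1 - 305.2/481.89)*0.555 = 0.2034965
Step 2: P_net = eta * Q_in = 0.2034965 * 132.09 = 26.880 MW
P_net = 26.880 MW


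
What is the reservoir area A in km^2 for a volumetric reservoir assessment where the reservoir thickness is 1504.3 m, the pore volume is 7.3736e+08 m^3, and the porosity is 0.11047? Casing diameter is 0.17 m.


A = Vp / (1e6 * hr * phi)
A = 7.3736e+08 / (1e6 * 1504.3 * 0.11047)
A = 4.4371 km^2


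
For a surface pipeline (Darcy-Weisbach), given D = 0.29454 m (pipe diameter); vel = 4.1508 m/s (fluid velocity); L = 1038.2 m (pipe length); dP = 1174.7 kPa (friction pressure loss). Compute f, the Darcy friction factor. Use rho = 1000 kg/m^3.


f = dP*1000 / ((L/D)*(rho*vel^2/2))
f = 1174.7*1000 / ((1038.2/0.29454)*(1000*4.1508^2/2))
f = 0.038686


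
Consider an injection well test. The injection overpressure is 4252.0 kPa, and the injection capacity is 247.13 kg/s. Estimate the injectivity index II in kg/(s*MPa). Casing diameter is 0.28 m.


II = mdot * 1000 / dP
II = 247.13 * 1000 / 4252.0
II = 58.121 kg/(s*MPa)


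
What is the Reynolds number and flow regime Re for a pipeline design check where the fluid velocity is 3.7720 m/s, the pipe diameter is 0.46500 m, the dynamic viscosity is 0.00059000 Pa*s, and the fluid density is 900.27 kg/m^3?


Step 1: Re = rho*vel*D/mu = 900.27*3.772*0.465/0.00059 = 2.6764e+06
Step 2: Re = 2.6764e+06 > 4000, so flow is turbulent.
Re = 2.6764e+06 (turbulent)


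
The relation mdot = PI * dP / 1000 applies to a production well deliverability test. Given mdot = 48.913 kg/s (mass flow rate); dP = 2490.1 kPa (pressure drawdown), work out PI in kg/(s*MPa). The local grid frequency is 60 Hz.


PI = mdot * 1000 / dP
PI = 48.913 * 1000 / 2490.1
PI = 19.643 kg/(s*MPa)


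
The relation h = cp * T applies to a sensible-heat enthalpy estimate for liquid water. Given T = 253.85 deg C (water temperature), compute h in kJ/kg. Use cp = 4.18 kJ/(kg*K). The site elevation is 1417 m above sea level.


h = cp * T
h = 4.18 * 253.85
h = 1061.1 kJ/kg


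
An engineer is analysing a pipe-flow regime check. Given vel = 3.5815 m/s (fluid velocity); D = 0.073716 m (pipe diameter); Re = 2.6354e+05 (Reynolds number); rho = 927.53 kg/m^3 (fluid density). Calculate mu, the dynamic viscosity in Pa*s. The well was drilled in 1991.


mu = rho * vel * D / Re
mu = 927.53 * 3.5815 * 0.073716 / 2.6354e+05
mu = 0.00092920 Pa*s


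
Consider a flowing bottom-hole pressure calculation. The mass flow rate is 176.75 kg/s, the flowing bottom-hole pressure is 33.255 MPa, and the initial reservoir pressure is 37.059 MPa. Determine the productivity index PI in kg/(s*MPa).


PI = mdot / (P_i - P_wf)
PI = 176.75 / (37.059 - 33.255)
PI = 46.464 kg/(s*MPa)


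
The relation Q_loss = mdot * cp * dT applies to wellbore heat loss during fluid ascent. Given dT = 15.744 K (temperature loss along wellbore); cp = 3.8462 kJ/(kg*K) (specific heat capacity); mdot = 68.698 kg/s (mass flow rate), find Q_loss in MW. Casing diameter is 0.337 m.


Q_loss = mdot * cp * dT
Q_loss = 68.698 * 3.8462 * 15.744
Q_loss = 4159.978 kW
Convert: 4159.978 kW * 0.001 = 4.1600 MW
Q_loss = 4.1600 MW


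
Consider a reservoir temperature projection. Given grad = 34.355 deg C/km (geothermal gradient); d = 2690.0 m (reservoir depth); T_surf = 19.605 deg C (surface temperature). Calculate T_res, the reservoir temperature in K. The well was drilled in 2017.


T_res = T_surf + grad * d / 1000
T_res = 19.605 + 34.355 * 2690.0 / 1000
T_res = 112.0199 deg C
Convert to K: 112.0199 + 273.15 = 385.17 K
T_res = 385.17 K


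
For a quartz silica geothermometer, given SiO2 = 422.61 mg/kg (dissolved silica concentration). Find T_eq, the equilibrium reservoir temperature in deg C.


T_eq = 1309 / (5.19 - log10(SiO2)) - 273.15
T_eq = 1309 / (5.19 - log10(422.61)) - 273.15
T_eq = 237.37 deg C


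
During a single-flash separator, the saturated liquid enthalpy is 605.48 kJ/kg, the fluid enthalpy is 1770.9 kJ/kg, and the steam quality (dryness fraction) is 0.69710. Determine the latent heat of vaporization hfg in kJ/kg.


hfg = (h - hf) / x
hfg = (1770.9 - 605.48) / 0.69710
hfg = 1671.8 kJ/kg


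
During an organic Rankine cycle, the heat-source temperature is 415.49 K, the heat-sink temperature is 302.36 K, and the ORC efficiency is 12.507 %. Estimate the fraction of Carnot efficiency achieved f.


f = (eta_orc/100) / (1 - Tc/Th)
f = (12.507/100) / (1 - 302.36/415.49)
f = 0.45934


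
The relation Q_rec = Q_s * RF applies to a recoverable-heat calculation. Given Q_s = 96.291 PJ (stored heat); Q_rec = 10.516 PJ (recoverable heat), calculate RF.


RF = Q_rec / Q_s
RF = 10.516 / 96.291
RF = 0.10921


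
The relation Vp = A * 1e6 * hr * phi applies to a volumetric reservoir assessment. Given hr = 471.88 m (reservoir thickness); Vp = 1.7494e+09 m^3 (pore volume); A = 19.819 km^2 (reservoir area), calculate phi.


phi = Vp / (A * 1e6 * hr)
phi = 1.7494e+09 / (19.819 * 1e6 * 471.88)
phi = 0.18706


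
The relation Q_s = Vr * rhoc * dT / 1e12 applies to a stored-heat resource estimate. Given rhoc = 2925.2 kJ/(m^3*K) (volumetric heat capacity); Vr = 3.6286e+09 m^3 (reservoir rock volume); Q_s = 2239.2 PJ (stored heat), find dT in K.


dT = Q_s * 1e12 / (Vr * rhoc)
dT = 2239.2 * 1e12 / (3.6286e+09 * 2925.2)
dT = 210.96 K


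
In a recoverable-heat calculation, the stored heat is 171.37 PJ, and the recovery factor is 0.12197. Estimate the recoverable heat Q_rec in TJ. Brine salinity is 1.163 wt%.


Q_rec = Q_s * RF
Q_rec = 171.37 * 0.12197
Q_rec = 20.90200 PJ
Convert: 20.90200 PJ * 1000.0 = 20902 TJ
Q_rec = 20902 TJ


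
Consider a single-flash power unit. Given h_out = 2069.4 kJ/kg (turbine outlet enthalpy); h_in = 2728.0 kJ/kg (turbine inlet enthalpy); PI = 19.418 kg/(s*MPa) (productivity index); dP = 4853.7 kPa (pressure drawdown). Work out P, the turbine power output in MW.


Step 1: mdot = PI * dP / 1000 = 19.418 * 4853.7 / 1000 = 94.24915 kg/s
Step 2: P = mdot*(h_in - h_out)/1000 = 94.24915*(2728.0 - 2069.4)/1000 = 62.072 MW
P = 62.072 MW


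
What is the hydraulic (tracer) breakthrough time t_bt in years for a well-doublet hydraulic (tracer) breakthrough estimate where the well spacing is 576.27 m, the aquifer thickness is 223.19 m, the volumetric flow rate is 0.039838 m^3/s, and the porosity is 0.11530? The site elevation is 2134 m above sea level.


t_bt = pi * hr * phi * L^2 / (3 * Qv) / (365.25*86400)
t_bt = pi * 223.19 * 0.11530 * 576.27^2 / (3 * 0.039838) / (365.25*86400)
t_bt = 7.1184 years


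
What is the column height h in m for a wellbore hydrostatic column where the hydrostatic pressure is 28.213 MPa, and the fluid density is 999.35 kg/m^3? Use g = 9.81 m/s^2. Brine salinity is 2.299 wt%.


h = P * 1e6 / (g * rho)
h = 28.213 * 1e6 / (9.81 * 999.35)
h = 2877.8 m


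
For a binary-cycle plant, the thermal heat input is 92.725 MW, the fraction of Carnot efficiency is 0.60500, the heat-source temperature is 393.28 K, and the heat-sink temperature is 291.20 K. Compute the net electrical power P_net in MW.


Step 1: eta = (1 - Tc/Th)*f = (1 - 291.2/393.28)*0.605 = 0.1570342
Step 2: P_net = eta * Q_in = 0.1570342 * 92.725 = 14.561 MW
P_net = 14.561 MW


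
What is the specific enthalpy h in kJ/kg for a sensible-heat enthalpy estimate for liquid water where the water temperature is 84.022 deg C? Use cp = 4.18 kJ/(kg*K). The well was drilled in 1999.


h = cp * T
h = 4.18 * 84.022
h = 351.21 kJ/kg


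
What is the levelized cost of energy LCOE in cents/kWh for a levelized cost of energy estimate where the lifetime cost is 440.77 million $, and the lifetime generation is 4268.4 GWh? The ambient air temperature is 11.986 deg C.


LCOE = C_tot / E_tot * 100
LCOE = 440.77 / 4268.4 * 100
LCOE = 10.326 cents/kWh


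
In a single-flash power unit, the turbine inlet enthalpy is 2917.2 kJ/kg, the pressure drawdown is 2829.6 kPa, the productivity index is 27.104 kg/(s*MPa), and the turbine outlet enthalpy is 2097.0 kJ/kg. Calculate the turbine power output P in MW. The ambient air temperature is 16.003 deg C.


Step 1: mdot = PI * dP / 1000 = 27.104 * 2829.6 / 1000 = 76.69348 kg/s
Step 2: P = mdot*(h_in - h_out)/1000 = 76.69348*(2917.2 - 2097.0)/1000 = 62.904 MW
P = 62.904 MW


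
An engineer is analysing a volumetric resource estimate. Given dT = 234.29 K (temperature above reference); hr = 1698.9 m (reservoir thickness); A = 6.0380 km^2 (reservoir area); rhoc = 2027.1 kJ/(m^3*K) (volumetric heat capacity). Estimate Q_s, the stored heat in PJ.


Step 1: Vr = A*1e6*hr = 6.038*1e6*1698.9 = 1.025796e+10 m^3
Step 2: Q_s = Vr*rhoc*dT/1e12 = 1.025796e+10*2027.1*234.29/1e12 = 4871.8 PJ
Q_s = 4871.8 PJ


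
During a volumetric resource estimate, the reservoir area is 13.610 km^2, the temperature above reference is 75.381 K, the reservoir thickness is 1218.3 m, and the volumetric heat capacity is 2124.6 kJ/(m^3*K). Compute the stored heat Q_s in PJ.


Step 1: Vr = A*1e6*hr = 13.61*1e6*1218.3 = 1.658106e+10 m^3
Step 2: Q_s = Vr*rhoc*dT/1e12 = 1.658106e+10*2124.6*75.381/1e12 = 2655.5 PJ
Q_s = 2655.5 PJ
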